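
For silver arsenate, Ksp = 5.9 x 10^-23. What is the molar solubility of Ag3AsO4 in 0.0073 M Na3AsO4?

s ≈ 6.7 × 10^-8 M

Ag3AsO4(s) <=> 3 Ag^+(aq) + AsO4^3-(aq)
Ksp = [Ag^+]^3[AsO4^3-]
Let s be the molar solubility in this solution. [Ag^+] = 3s, [AsO4^3-] = 0.0073 + s ≈ 0.0073 (Ksp is small, so little additional dissolves).
Ksp ≈ (3s)^3 × 0.0073
s = 6.7 × 10^-8 M
Check: s = 6.7 x 10^-8 ≪ 0.0073, so the approximation is valid.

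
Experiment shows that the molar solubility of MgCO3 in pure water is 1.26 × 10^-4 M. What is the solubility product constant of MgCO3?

MgCO3(s) <=> Mg^2+(aq) + CO3^2-(aq)
Let s = molar solubility. Then [Mg^2+] = s and [CO3^2-] = s.
Ksp = [Mg^2+][CO3^2-]
Ksp = s × s = s^2
Ksp = (1.26 × 10^-4)^2 = 1.59 x 10^-8

Ksp = 1.59e-8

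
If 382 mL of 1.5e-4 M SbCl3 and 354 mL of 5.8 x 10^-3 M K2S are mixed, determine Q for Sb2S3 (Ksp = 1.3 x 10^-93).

Q = 1.3 x 10^-16

Total volume = 382 + 354 = 736 mL.
[Sb^3+] = 1.5 × 10^-4 × (382/736) = 7.79 × 10^-5 M
[S^2-] = 5.8 × 10^-3 × (354/736) = 2.79 × 10^-3 M
Sb2S3(s) <=> 2 Sb^3+(aq) + 3 S^2-(aq), so Q = [Sb^3+]^2[S^2-]^3
Q = (7.79 × 10^-5)^2(2.79 x 10^-3)^3 = 1.3 × 10^-16
Q > Ksp, so Sb2S3 will precipitate.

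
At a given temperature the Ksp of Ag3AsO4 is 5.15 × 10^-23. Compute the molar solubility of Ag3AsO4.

s ≈ 1.18 × 10^-6 M

Ag3AsO4(s) <=> 3 Ag^+ + AsO4^3-
Ksp = [Ag^+]^3[AsO4^3-]
Let s = molar solubility. Then [Ag^+] = 3s and [AsO4^3-] = s.
Ksp = (3s)^3s = 27s^4
Solving, s = (5.15 × 10^-23/27)^(1/4) = 1.18 × 10^-6 M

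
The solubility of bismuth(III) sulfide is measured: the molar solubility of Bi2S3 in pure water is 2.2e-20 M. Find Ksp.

5.6 × 10^-97

Bi2S3(s) ⇌ 2 Bi^3+ + 3 S^2-
Let s = molar solubility. Then [Bi^3+] = 2s and [S^2-] = 3s.
Ksp = [Bi^3+]^2[S^2-]^3
Substituting: Ksp = (2s)^2(3s)^3 = 108s^5
Ksp = 108 × (2.2 × 10^-20)^5 = 5.6 x 10^-97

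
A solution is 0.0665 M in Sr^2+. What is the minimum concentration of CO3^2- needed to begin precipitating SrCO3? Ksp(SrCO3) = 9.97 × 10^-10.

[CO3^2-] = 1.50 x 10^-8 M

SrCO3(s) <=> Sr^2+ + CO3^2-
Ksp = [Sr^2+][CO3^2-]
Precipitation begins when Q = Ksp. With [Sr^2+] = 0.0665 M:
9.97 × 10^-10 = (0.0665) × [CO3^2-]
[CO3^2-] = (9.97 × 10^-10 / 6.65 x 10^-2) = 1.50 × 10^-8 M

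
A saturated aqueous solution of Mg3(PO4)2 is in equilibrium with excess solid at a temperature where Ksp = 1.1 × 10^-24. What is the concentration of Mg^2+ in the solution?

1.9e-5 M

Mg3(PO4)2(s) ⇌ 3 Mg^2+(aq) + 2 PO4^3-(aq)
Ksp = [Mg^2+]^3[PO4^3-]^2
With molar solubility s: [Mg^2+] = 3s, [PO4^3-] = 2s.
So Ksp = (3s)^3 × (2s)^2 = 108s^5
s = (1.1 × 10^-24 / 108)^(1/5) = 6.33 × 10^-6 M
[Mg^2+] = 3s = 1.9 × 10^-5 M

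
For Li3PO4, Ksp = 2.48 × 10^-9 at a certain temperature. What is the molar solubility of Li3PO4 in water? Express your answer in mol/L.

Li3PO4(s) ⇌ 3 Li^+(aq) + PO4^3-(aq)
Ksp = [Li^+]^3[PO4^3-]
If s mol/L of Li3PO4 dissolves, [Li^+] = 3s and [PO4^3-] = s.
So Ksp = (3s)^3 × s = 27s^4
s = (2.48 × 10^-9 / 27)^(1/4) = 3.10 × 10^-3 M

s ≈ 3.10 × 10^-3 M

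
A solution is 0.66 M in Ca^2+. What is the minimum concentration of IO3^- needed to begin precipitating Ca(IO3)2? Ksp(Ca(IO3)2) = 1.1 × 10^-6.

Ca(IO3)2(s) ⇌ Ca^2+(aq) + 2 IO3^-(aq)
Ksp = [Ca^2+][IO3^-]^2
Precipitation begins when Q = Ksp. With [Ca^2+] = 0.66 M:
1.1 × 10^-6 = (0.66) × [IO3^-]^2
[IO3^-] = (1.1 × 10^-6 / 6.6 x 10^-1)^(1/2) = 1.3 x 10^-3 M

[IO3^-] = 1.3 × 10^-3 M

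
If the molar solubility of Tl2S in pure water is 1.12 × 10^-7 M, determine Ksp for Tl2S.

Tl2S(s) <=> 2 Tl^+(aq) + S^2-(aq)
For each mole of Tl2S that dissolves: [Tl^+] = 2s, [S^2-] = s.
Ksp = [Tl^+]^2[S^2-]
Substituting: Ksp = (2s)^2s = 4s^3
Ksp = 4 × (1.12 × 10^-7)^3 = 5.62 × 10^-21

Ksp = 5.62 × 10^-21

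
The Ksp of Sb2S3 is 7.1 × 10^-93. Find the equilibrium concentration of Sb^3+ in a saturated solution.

Sb2S3(s) ⇌ 2 Sb^3+(aq) + 3 S^2-(aq)
Ksp = [Sb^3+]^2[S^2-]^3
For each mole of Sb2S3 that dissolves: [Sb^3+] = 2s, [S^2-] = 3s.
Substituting: Ksp = (2s)^2(3s)^3 = 108s^5
s^5 = 7.1 × 10^-93 / 108, so s = 1.46 × 10^-19 M
[Sb^3+] = 2s = 2.9 × 10^-19 M

[Sb^3+] ≈ 2.9 × 10^-19 M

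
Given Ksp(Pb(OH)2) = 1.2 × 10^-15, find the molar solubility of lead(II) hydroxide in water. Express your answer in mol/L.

Pb(OH)2(s) ⇌ Pb^2+ + 2 OH^-
Ksp = [Pb^2+][OH^-]^2
For each mole of Pb(OH)2 that dissolves: [Pb^2+] = s, [OH^-] = 2s.
So Ksp = s × (2s)^2 = 4s^3
s = (1.2 × 10^-15 / 4)^(1/3) = 6.7 × 10^-6 M

s ≈ 6.7e-6 M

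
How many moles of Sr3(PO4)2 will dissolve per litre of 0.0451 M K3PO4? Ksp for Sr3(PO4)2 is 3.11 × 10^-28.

Sr3(PO4)2(s) <=> 3 Sr^2+(aq) + 2 PO4^3-(aq)
Ksp = [Sr^2+]^3[PO4^3-]^2
If s mol/L dissolves here, [Sr^2+] = 3s, [PO4^3-] = 0.0451 + 2s ≈ 0.0451 (common-ion effect: PO4^3- is already 0.0451 M).
Ksp ≈ (3s)^3 × (0.0451)^2
s = 1.78 × 10^-9 M
Check: 2s = 3.6 × 10^-9 ≪ 0.0451, so the approximation is valid.

s ≈ 1.78 x 10^-9 M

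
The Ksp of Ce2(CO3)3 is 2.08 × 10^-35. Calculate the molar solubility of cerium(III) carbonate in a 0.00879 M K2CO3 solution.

2.77 × 10^-15 M

Ce2(CO3)3(s) ⇌ 2 Ce^3+ + 3 CO3^2-
Ksp = [Ce^3+]^2[CO3^2-]^3
Let s = moles of Ce2(CO3)3 that dissolve per litre. [Ce^3+] = 2s, [CO3^2-] = 0.00879 + 3s ≈ 0.00879 (since CO3^2- from K2CO3 dominates).
Ksp ≈ (2s)^2 × (0.00879)^3
s = 2.77 × 10^-15 M
Check: 3s = 8.3 × 10^-15 ≪ 0.00879, so the approximation is valid.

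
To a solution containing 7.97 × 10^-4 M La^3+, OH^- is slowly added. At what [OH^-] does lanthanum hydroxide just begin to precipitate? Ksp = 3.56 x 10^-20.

La(OH)3(s) <=> La^3+(aq) + 3 OH^-(aq)
Ksp = [La^3+][OH^-]^3
Precipitation begins when Q = Ksp. With [La^3+] = 7.97 × 10^-4 M:
3.56 x 10^-20 = (7.97 × 10^-4) × [OH^-]^3
[OH^-] = (3.56 x 10^-20 / 7.97 × 10^-4)^(1/3) = 3.55 × 10^-6 M

[OH^-] ≈ 3.55 × 10^-6 M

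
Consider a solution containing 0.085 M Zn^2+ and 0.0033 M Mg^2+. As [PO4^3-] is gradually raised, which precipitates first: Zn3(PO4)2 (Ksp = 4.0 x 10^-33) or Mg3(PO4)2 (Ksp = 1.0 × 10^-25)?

Each salt begins to precipitate when Q = Ksp, i.e. when [PO4^3-] reaches its threshold.
For Zn3(PO4)2: 4.0 x 10^-33 = (0.085)^3 × [PO4^3-]^2  ⇒  [PO4^3-] = 2.6 × 10^-15 M.
For Mg3(PO4)2: 1.0 × 10^-25 = (0.0033)^3 × [PO4^3-]^2  ⇒  [PO4^3-] = 1.7 × 10^-9 M.
The salt with the lower threshold [PO4^3-] precipitates first: Zn3(PO4)2.

Zn3(PO4)2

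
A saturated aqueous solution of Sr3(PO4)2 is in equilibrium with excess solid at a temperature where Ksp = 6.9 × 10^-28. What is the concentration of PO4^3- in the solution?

[PO4^3-] = 2.9e-6 M

Sr3(PO4)2(s) ⇌ 3 Sr^2+(aq) + 2 PO4^3-(aq)
Ksp = [Sr^2+]^3[PO4^3-]^2
If s mol/L of Sr3(PO4)2 dissolves, [Sr^2+] = 3s and [PO4^3-] = 2s.
Substituting: Ksp = (3s)^3(2s)^2 = 108s^5
Solving, s = (6.9 × 10^-28/108)^(1/5) = 1.45 × 10^-6 M
[PO4^3-] = 2s = 2.9 x 10^-6 M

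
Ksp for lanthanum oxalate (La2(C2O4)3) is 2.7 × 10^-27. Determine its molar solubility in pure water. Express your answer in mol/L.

1.9 × 10^-6 M

La2(C2O4)3(s) <=> 2 La^3+(aq) + 3 C2O4^2-(aq)
Ksp = [La^3+]^2[C2O4^2-]^3
If s mol/L of La2(C2O4)3 dissolves, [La^3+] = 2s and [C2O4^2-] = 3s.
So Ksp = (2s)^2 × (3s)^3 = 108s^5
s^5 = 2.7 × 10^-27 / 108, so s = 1.9 x 10^-6 M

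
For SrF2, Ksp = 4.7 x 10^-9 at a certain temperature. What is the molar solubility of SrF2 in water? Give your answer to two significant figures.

s = 1.1e-3 M

SrF2(s) ⇌ Sr^2+ + 2 F^-
Ksp = [Sr^2+][F^-]^2
If s mol/L of SrF2 dissolves, [Sr^2+] = s and [F^-] = 2s.
Ksp = s(2s)^2 = 4s^3
s^3 = 4.7 x 10^-9 / 4, so s = 1.1 x 10^-3 M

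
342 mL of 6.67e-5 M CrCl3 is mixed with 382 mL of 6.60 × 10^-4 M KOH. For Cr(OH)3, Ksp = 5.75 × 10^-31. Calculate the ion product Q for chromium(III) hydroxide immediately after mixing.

1.33 x 10^-15

Total volume = 342 + 382 = 724 mL.
[Cr^3+] = 6.67 × 10^-5 × (342/724) = 3.151 × 10^-5 M
[OH^-] = 6.60 x 10^-4 × (382/724) = 3.482 × 10^-4 M
Cr(OH)3(s) ⇌ Cr^3+(aq) + 3 OH^-(aq), so Q = [Cr^3+][OH^-]^3
Q = (3.151 × 10^-5)(3.482 x 10^-4)^3 = 1.33 x 10^-15
Q > Ksp, so Cr(OH)3 will precipitate.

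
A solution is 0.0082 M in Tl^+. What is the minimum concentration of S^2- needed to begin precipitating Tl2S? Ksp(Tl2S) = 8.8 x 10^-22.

1.3 × 10^-17 M

Tl2S(s) <=> 2 Tl^+(aq) + S^2-(aq)
Ksp = [Tl^+]^2[S^2-]
Precipitation begins when Q = Ksp. With [Tl^+] = 0.0082 M:
8.8 x 10^-22 = (0.0082)^2 × [S^2-]
[S^2-] = (8.8 x 10^-22 / 6.72 × 10^-5) = 1.3 × 10^-17 M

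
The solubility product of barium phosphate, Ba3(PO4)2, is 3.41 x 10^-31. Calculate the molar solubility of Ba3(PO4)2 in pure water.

Ba3(PO4)2(s) <=> 3 Ba^2+(aq) + 2 PO4^3-(aq)
Ksp = [Ba^2+]^3[PO4^3-]^2
If s mol/L of Ba3(PO4)2 dissolves, [Ba^2+] = 3s and [PO4^3-] = 2s.
Substituting: Ksp = (3s)^3(2s)^2 = 108s^5
Solving, s = (3.41 x 10^-31/108)^(1/5) = 3.16 × 10^-7 M

s = 3.16e-7 M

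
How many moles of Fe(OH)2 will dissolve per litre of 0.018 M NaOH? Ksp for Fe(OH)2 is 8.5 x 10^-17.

Fe(OH)2(s) ⇌ Fe^2+(aq) + 2 OH^-(aq)
Ksp = [Fe^2+][OH^-]^2
Let s = moles of Fe(OH)2 that dissolve per litre. [Fe^2+] = s, [OH^-] = 0.018 + 2s ≈ 0.018 (Ksp is small, so little additional dissolves).
Ksp ≈ s × (0.018)^2
s = 2.6 x 10^-13 M
Check: 2s = 5.2 × 10^-13 ≪ 0.018, so the approximation is valid.

s = 2.6e-13 M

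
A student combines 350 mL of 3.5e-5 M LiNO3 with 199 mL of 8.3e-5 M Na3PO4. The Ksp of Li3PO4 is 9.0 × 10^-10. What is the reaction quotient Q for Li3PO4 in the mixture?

Total volume = 350 + 199 = 549 mL.
[Li^+] = 3.5 x 10^-5 × (350/549) = 2.23 × 10^-5 M
[PO4^3-] = 8.3 × 10^-5 × (199/549) = 3.01 × 10^-5 M
Li3PO4(s) ⇌ 3 Li^+(aq) + PO4^3-(aq), so Q = [Li^+]^3[PO4^3-]
Q = (2.23 × 10^-5)^3(3.01 × 10^-5) = 3.3 × 10^-19
Q < Ksp, so no precipitate of Li3PO4 forms.

3.3e-19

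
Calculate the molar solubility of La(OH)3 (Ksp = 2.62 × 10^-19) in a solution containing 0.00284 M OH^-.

s ≈ 1.14 × 10^-11 M

La(OH)3(s) <=> La^3+ + 3 OH^-
Ksp = [La^3+][OH^-]^3
Let s = moles of La(OH)3 that dissolve per litre. [La^3+] = s, [OH^-] = 0.00284 + 3s ≈ 0.00284 (since the OH^- already present dominates).
Ksp ≈ s × (0.00284)^3
s = 1.14 × 10^-11 M
Check: 3s = 3.4 × 10^-11 ≪ 0.00284, so the approximation is valid.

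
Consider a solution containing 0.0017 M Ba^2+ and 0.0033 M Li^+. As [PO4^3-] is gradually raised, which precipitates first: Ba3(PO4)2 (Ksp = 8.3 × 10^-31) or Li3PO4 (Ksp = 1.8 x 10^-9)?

Precipitation of each salt starts when its ion product equals its Ksp.
For Ba3(PO4)2: 8.3 × 10^-31 = (0.0017)^3 × [PO4^3-]^2  ⇒  [PO4^3-] = 1.3 × 10^-11 M.
For Li3PO4: 1.8 x 10^-9 = (0.0033)^3 × [PO4^3-]  ⇒  [PO4^3-] = 5.0 × 10^-2 M.
The salt with the lower threshold [PO4^3-] precipitates first: Ba3(PO4)2.

Ba3(PO4)2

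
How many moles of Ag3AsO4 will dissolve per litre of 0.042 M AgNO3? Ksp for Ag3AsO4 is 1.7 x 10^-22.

Ag3AsO4(s) ⇌ 3 Ag^+ + AsO4^3-
Ksp = [Ag^+]^3[AsO4^3-]
If s mol/L dissolves here, [Ag^+] = 0.042 + 3s ≈ 0.042, [AsO4^3-] = s (Ksp is small, so little additional dissolves).
Ksp ≈ (0.042)^3 × s
s = 2.3 × 10^-18 M
Check: 3s = 6.9 × 10^-18 ≪ 0.042, so the approximation is valid.

2.3 x 10^-18 M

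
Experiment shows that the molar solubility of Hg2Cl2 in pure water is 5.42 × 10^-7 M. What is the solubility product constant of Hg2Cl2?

Ksp = 6.37 × 10^-19

Hg2Cl2(s) ⇌ Hg2^2+(aq) + 2 Cl^-(aq)
For each mole of Hg2Cl2 that dissolves: [Hg2^2+] = s, [Cl^-] = 2s.
Ksp = [Hg2^2+][Cl^-]^2
So Ksp = s × (2s)^2 = 4s^3
With s = 5.42 x 10^-7: Ksp = 6.37 × 10^-19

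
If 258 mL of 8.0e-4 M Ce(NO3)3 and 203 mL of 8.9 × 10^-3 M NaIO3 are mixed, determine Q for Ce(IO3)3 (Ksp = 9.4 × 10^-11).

Total volume = 258 + 203 = 461 mL.
[Ce^3+] = 8.0 x 10^-4 × (258/461) = 4.48 x 10^-4 M
[IO3^-] = 8.9 × 10^-3 × (203/461) = 3.92 x 10^-3 M
Ce(IO3)3(s) ⇌ Ce^3+(aq) + 3 IO3^-(aq), so Q = [Ce^3+][IO3^-]^3
Q = (4.48 × 10^-4)(3.92 × 10^-3)^3 = 2.7 x 10^-11
Q < Ksp, so no precipitate of Ce(IO3)3 forms.

2.7 x 10^-11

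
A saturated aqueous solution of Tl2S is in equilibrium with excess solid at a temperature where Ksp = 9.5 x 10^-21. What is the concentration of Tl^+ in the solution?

Tl2S(s) ⇌ 2 Tl^+(aq) + S^2-(aq)
Ksp = [Tl^+]^2[S^2-]
Let s = molar solubility. Then [Tl^+] = 2s and [S^2-] = s.
So Ksp = (2s)^2 × s = 4s^3
Solving, s = (9.5 x 10^-21/4)^(1/3) = 1.33 × 10^-7 M
[Tl^+] = 2s = 2.7 x 10^-7 M

2.7 × 10^-7 M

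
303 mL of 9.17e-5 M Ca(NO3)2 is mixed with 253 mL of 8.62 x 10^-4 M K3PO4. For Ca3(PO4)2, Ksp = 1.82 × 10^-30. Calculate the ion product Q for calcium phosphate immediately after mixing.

Total volume = 303 + 253 = 556 mL.
[Ca^2+] = 9.17 x 10^-5 × (303/556) = 4.997 x 10^-5 M
[PO4^3-] = 8.62 × 10^-4 × (253/556) = 3.922 × 10^-4 M
Ca3(PO4)2(s) ⇌ 3 Ca^2+(aq) + 2 PO4^3-(aq), so Q = [Ca^2+]^3[PO4^3-]^2
Q = (4.997 × 10^-5)^3(3.922 x 10^-4)^2 = 1.92 x 10^-20
Q > Ksp, so Ca3(PO4)2 will precipitate.

Q ≈ 1.92 × 10^-20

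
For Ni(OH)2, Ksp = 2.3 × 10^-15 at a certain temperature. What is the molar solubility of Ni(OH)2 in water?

Ni(OH)2(s) ⇌ Ni^2+(aq) + 2 OH^-(aq)
Ksp = [Ni^2+][OH^-]^2
For each mole of Ni(OH)2 that dissolves: [Ni^2+] = s, [OH^-] = 2s.
So Ksp = s × (2s)^2 = 4s^3
s = (2.3 × 10^-15 / 4)^(1/3) = 8.3 × 10^-6 M

s ≈ 8.3e-6 M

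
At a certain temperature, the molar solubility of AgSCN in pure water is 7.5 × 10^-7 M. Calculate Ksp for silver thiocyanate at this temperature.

AgSCN(s) ⇌ Ag^+ + SCN^-
With molar solubility s: [Ag^+] = s, [SCN^-] = s.
Ksp = [Ag^+][SCN^-]
Ksp = s^2
With s = 7.5 × 10^-7: Ksp = 5.6 × 10^-13

Ksp ≈ 5.6 × 10^-13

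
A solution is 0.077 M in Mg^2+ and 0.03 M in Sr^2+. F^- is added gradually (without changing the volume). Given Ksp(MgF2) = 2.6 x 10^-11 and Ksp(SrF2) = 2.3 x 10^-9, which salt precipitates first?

Precipitation of each salt starts when its ion product equals its Ksp.
For MgF2: 2.6 x 10^-11 = 0.077 × [F^-]^2  ⇒  [F^-] = 1.8 × 10^-5 M.
For SrF2: 2.3 x 10^-9 = 0.03 × [F^-]^2  ⇒  [F^-] = 2.8 × 10^-4 M.
The salt with the lower threshold [F^-] precipitates first: MgF2.

MgF2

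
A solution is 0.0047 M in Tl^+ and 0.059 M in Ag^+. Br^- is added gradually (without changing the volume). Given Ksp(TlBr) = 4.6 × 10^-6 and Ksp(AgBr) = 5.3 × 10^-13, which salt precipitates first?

Each salt begins to precipitate when Q = Ksp, i.e. when [Br^-] reaches its threshold.
For TlBr: 4.6 × 10^-6 = 0.0047 × [Br^-]  ⇒  [Br^-] = 9.8 x 10^-4 M.
For AgBr: 5.3 × 10^-13 = 0.059 × [Br^-]  ⇒  [Br^-] = 9.0 × 10^-12 M.
The salt with the lower threshold [Br^-] precipitates first: AgBr.

AgBr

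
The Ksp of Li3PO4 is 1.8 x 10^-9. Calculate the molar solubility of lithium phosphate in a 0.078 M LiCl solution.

3.8e-6 M

Li3PO4(s) ⇌ 3 Li^+ + PO4^3-
Ksp = [Li^+]^3[PO4^3-]
Let s be the molar solubility in this solution. [Li^+] = 0.078 + 3s ≈ 0.078, [PO4^3-] = s (since Li^+ from LiCl dominates).
Ksp ≈ (0.078)^3 × s
s = 3.8 x 10^-6 M
Check: 3s = 1.1 × 10^-5 ≪ 0.078, so the approximation is valid.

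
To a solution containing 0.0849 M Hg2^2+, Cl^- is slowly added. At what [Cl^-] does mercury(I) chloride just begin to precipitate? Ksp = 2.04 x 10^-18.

[Cl^-] = 4.90 × 10^-9 M

Hg2Cl2(s) ⇌ Hg2^2+ + 2 Cl^-
Ksp = [Hg2^2+][Cl^-]^2
Precipitation begins when Q = Ksp. With [Hg2^2+] = 0.0849 M:
2.04 x 10^-18 = (0.0849) × [Cl^-]^2
[Cl^-] = (2.04 x 10^-18 / 8.49 × 10^-2)^(1/2) = 4.90 x 10^-9 M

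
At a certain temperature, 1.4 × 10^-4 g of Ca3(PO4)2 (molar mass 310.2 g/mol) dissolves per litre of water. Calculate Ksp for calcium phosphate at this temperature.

Molar solubility s = (1.4 × 10^-4 g/L) / (310.2 g/mol) = 4.51 × 10^-7 M.
Ca3(PO4)2(s) ⇌ 3 Ca^2+ + 2 PO4^3-
Let s = molar solubility. Then [Ca^2+] = 3s and [PO4^3-] = 2s.
Ksp = [Ca^2+]^3[PO4^3-]^2
Substituting: Ksp = (3s)^3(2s)^2 = 108s^5
Ksp = 108 × (4.51 × 10^-7)^5 = 2.0 × 10^-30

Ksp = 2.0 × 10^-30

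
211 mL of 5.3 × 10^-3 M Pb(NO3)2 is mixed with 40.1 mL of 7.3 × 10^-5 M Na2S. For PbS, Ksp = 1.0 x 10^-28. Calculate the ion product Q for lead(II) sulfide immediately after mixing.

Total volume = 211 + 40.1 = 251.1 mL.
[Pb^2+] = 5.3 x 10^-3 × (211/251.1) = 4.45 × 10^-3 M
[S^2-] = 7.3 × 10^-5 × (40.1/251.1) = 1.17 × 10^-5 M
PbS(s) <=> Pb^2+ + S^2-, so Q = [Pb^2+][S^2-]
Q = (4.45 × 10^-3)(1.17 × 10^-5) = 5.2 x 10^-8
Q > Ksp, so PbS will precipitate.

5.2 × 10^-8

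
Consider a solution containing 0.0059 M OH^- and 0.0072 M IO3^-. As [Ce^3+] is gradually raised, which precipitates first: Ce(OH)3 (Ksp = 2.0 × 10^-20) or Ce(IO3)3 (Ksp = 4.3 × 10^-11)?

Ce(OH)3

Precipitation of each salt starts when its ion product equals its Ksp.
For Ce(OH)3: 2.0 × 10^-20 = (0.0059)^3 × [Ce^3+]  ⇒  [Ce^3+] = 9.7 × 10^-14 M.
For Ce(IO3)3: 4.3 × 10^-11 = (0.0072)^3 × [Ce^3+]  ⇒  [Ce^3+] = 1.2 × 10^-4 M.
The salt with the lower threshold [Ce^3+] precipitates first: Ce(OH)3.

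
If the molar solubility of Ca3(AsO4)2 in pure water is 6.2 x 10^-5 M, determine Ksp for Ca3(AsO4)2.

Ca3(AsO4)2(s) ⇌ 3 Ca^2+ + 2 AsO4^3-
With molar solubility s: [Ca^2+] = 3s, [AsO4^3-] = 2s.
Ksp = [Ca^2+]^3[AsO4^3-]^2
Ksp = (3s)^3(2s)^2 = 108s^5
Ksp = 108 × (6.2 × 10^-5)^5 = 9.9 × 10^-20

Ksp ≈ 9.9 x 10^-20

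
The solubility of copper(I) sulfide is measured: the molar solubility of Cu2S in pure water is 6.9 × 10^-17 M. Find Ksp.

1.3 x 10^-48

Cu2S(s) ⇌ 2 Cu^+ + S^2-
If s mol/L of Cu2S dissolves, [Cu^+] = 2s and [S^2-] = s.
Ksp = [Cu^+]^2[S^2-]
So Ksp = (2s)^2 × s = 4s^3
Ksp = 4 × (6.9 x 10^-17)^3 = 1.3 x 10^-48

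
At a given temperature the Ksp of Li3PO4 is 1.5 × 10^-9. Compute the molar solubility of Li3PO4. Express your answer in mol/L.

Li3PO4(s) ⇌ 3 Li^+(aq) + PO4^3-(aq)
Ksp = [Li^+]^3[PO4^3-]
If s mol/L of Li3PO4 dissolves, [Li^+] = 3s and [PO4^3-] = s.
So Ksp = (3s)^3 × s = 27s^4
s = (1.5 × 10^-9 / 27)^(1/4) = 2.7 × 10^-3 M

s ≈ 2.7 × 10^-3 M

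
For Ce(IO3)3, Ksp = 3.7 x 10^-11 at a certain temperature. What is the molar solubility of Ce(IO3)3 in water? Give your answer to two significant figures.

1.1 × 10^-3 M

Ce(IO3)3(s) <=> Ce^3+ + 3 IO3^-
Ksp = [Ce^3+][IO3^-]^3
If s mol/L of Ce(IO3)3 dissolves, [Ce^3+] = s and [IO3^-] = 3s.
So Ksp = s × (3s)^3 = 27s^4
s = (3.7 x 10^-11 / 27)^(1/4) = 1.1 × 10^-3 M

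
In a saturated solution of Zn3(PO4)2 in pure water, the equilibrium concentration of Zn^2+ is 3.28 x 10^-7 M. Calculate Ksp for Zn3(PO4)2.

Zn3(PO4)2(s) ⇌ 3 Zn^2+ + 2 PO4^3-
Stoichiometry gives [PO4^3-] = (2/3)[Zn^2+] = 2.187 × 10^-7 M.
Ksp = [Zn^2+]^3[PO4^3-]^2
Ksp = (3.28 × 10^-7)^3 × (2.187 × 10^-7)^2 = 1.69 × 10^-33

1.69e-33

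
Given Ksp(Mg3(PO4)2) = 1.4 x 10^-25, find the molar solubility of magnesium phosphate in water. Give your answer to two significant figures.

4.2 × 10^-6 M

Mg3(PO4)2(s) ⇌ 3 Mg^2+ + 2 PO4^3-
Ksp = [Mg^2+]^3[PO4^3-]^2
With molar solubility s: [Mg^2+] = 3s, [PO4^3-] = 2s.
So Ksp = (3s)^3 × (2s)^2 = 108s^5
s = (1.4 x 10^-25 / 108)^(1/5) = 4.2 × 10^-6 M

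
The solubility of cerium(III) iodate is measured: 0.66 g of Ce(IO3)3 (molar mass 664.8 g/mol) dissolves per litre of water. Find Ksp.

Molar solubility s = (6.6 × 10^-1 g/L) / (664.8 g/mol) = 9.93 × 10^-4 M.
Ce(IO3)3(s) ⇌ Ce^3+(aq) + 3 IO3^-(aq)
For each mole of Ce(IO3)3 that dissolves: [Ce^3+] = s, [IO3^-] = 3s.
Ksp = [Ce^3+][IO3^-]^3
Ksp = s(3s)^3 = 27s^4
With s = 9.93 x 10^-4: Ksp = 2.6 × 10^-11

Ksp ≈ 2.6 × 10^-11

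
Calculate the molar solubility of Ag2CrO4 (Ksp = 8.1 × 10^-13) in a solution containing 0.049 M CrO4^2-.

s ≈ 2.0 x 10^-6 M

Ag2CrO4(s) ⇌ 2 Ag^+(aq) + CrO4^2-(aq)
Ksp = [Ag^+]^2[CrO4^2-]
Let s = moles of Ag2CrO4 that dissolve per litre. [Ag^+] = 2s, [CrO4^2-] = 0.049 + s ≈ 0.049 (Ksp is small, so little additional dissolves).
Ksp ≈ (2s)^2 × 0.049
s = 2.0 x 10^-6 M
Check: s = 2.0 x 10^-6 ≪ 0.049, so the approximation is valid.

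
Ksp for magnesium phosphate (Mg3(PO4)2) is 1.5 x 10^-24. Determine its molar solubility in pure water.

Mg3(PO4)2(s) ⇌ 3 Mg^2+ + 2 PO4^3-
Ksp = [Mg^2+]^3[PO4^3-]^2
For each mole of Mg3(PO4)2 that dissolves: [Mg^2+] = 3s, [PO4^3-] = 2s.
Ksp = (3s)^3(2s)^2 = 108s^5
s = (1.5 x 10^-24 / 108)^(1/5) = 6.7 x 10^-6 M

s = 6.7 × 10^-6 M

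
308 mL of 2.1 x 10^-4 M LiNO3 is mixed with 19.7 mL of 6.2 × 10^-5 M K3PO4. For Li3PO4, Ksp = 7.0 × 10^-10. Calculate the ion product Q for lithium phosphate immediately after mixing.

Total volume = 308 + 19.7 = 327.7 mL.
[Li^+] = 2.1 x 10^-4 × (308/327.7) = 1.97 x 10^-4 M
[PO4^3-] = 6.2 x 10^-5 × (19.7/327.7) = 3.73 × 10^-6 M
Li3PO4(s) ⇌ 3 Li^+ + PO4^3-, so Q = [Li^+]^3[PO4^3-]
Q = (1.97 × 10^-4)^3(3.73 × 10^-6) = 2.9 × 10^-17
Q < Ksp, so no precipitate of Li3PO4 forms.

Q = 2.9e-17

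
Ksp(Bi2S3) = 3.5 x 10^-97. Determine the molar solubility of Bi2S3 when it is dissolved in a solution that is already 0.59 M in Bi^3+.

Bi2S3(s) ⇌ 2 Bi^3+ + 3 S^2-
Ksp = [Bi^3+]^2[S^2-]^3
Let s be the molar solubility in this solution. [Bi^3+] = 0.59 + 2s ≈ 0.59, [S^2-] = 3s (since the Bi^3+ already present dominates).
Ksp ≈ (0.59)^2 × (3s)^3
s = 3.3 × 10^-33 M
Check: 2s = 6.7 × 10^-33 ≪ 0.59, so the approximation is valid.

3.3 x 10^-33 M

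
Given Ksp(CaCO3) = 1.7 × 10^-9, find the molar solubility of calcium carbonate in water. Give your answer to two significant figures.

CaCO3(s) ⇌ Ca^2+(aq) + CO3^2-(aq)
Ksp = [Ca^2+][CO3^2-]
Let s = molar solubility. Then [Ca^2+] = s and [CO3^2-] = s.
Ksp = s × s = s^2
s = (1.7 × 10^-9)^(1/2) = 4.1 × 10^-5 M

s ≈ 4.1 x 10^-5 M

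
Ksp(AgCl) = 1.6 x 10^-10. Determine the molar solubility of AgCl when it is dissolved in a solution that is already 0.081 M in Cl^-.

AgCl(s) ⇌ Ag^+(aq) + Cl^-(aq)
Ksp = [Ag^+][Cl^-]
If s mol/L dissolves here, [Ag^+] = s, [Cl^-] = 0.081 + s ≈ 0.081 (Ksp is small, so little additional dissolves).
Ksp ≈ s × 0.081
s = 2.0 × 10^-9 M
Check: s = 2.0 × 10^-9 ≪ 0.081, so the approximation is valid.

s = 2.0 × 10^-9 M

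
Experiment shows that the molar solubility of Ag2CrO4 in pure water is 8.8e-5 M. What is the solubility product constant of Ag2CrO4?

Ksp ≈ 2.7 x 10^-12

Ag2CrO4(s) ⇌ 2 Ag^+(aq) + CrO4^2-(aq)
With molar solubility s: [Ag^+] = 2s, [CrO4^2-] = s.
Ksp = [Ag^+]^2[CrO4^2-]
Ksp = (2s)^2s = 4s^3
Ksp = 4 × (8.8 x 10^-5)^3 = 2.7 × 10^-12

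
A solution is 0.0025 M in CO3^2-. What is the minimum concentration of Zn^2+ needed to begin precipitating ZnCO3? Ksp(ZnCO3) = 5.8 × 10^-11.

ZnCO3(s) <=> Zn^2+ + CO3^2-
Ksp = [Zn^2+][CO3^2-]
Precipitation begins when Q = Ksp. With [CO3^2-] = 0.0025 M:
5.8 × 10^-11 = (0.0025) × [Zn^2+]
[Zn^2+] = (5.8 × 10^-11 / 2.5 x 10^-3) = 2.3 x 10^-8 M

[Zn^2+] = 2.3 × 10^-8 M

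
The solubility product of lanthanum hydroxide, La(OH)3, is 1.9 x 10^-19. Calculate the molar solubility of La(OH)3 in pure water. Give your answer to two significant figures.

9.2 x 10^-6 M

La(OH)3(s) ⇌ La^3+(aq) + 3 OH^-(aq)
Ksp = [La^3+][OH^-]^3
Let s = molar solubility. Then [La^3+] = s and [OH^-] = 3s.
So Ksp = s × (3s)^3 = 27s^4
s = (1.9 x 10^-19 / 27)^(1/4) = 9.2 × 10^-6 M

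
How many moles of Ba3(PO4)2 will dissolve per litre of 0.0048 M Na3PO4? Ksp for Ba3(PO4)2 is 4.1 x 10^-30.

s ≈ 1.9e-9 M

Ba3(PO4)2(s) <=> 3 Ba^2+(aq) + 2 PO4^3-(aq)
Ksp = [Ba^2+]^3[PO4^3-]^2
If s mol/L dissolves here, [Ba^2+] = 3s, [PO4^3-] = 0.0048 + 2s ≈ 0.0048 (Ksp is small, so little additional dissolves).
Ksp ≈ (3s)^3 × (0.0048)^2
s = 1.9 x 10^-9 M
Check: 2s = 3.7 × 10^-9 ≪ 0.0048, so the approximation is valid.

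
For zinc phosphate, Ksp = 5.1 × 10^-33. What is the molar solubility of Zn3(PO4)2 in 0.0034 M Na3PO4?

Zn3(PO4)2(s) ⇌ 3 Zn^2+ + 2 PO4^3-
Ksp = [Zn^2+]^3[PO4^3-]^2
If s mol/L dissolves here, [Zn^2+] = 3s, [PO4^3-] = 0.0034 + 2s ≈ 0.0034 (since PO4^3- from Na3PO4 dominates).
Ksp ≈ (3s)^3 × (0.0034)^2
s = 2.5 × 10^-10 M
Check: 2s = 5.1 x 10^-10 ≪ 0.0034, so the approximation is valid.

s = 2.5e-10 M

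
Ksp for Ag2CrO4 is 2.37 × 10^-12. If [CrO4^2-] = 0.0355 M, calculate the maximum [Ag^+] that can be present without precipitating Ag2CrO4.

[Ag^+] = 8.17e-6 M

Ag2CrO4(s) ⇌ 2 Ag^+ + CrO4^2-
Ksp = [Ag^+]^2[CrO4^2-]
Precipitation begins when Q = Ksp. With [CrO4^2-] = 0.0355 M:
2.37 × 10^-12 = (0.0355) × [Ag^+]^2
[Ag^+] = (2.37 × 10^-12 / 3.55 × 10^-2)^(1/2) = 8.17 × 10^-6 M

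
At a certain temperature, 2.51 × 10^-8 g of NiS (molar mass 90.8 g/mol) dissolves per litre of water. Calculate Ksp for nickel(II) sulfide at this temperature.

Molar solubility s = (2.51 x 10^-8 g/L) / (90.8 g/mol) = 2.764 × 10^-10 M.
NiS(s) ⇌ Ni^2+(aq) + S^2-(aq)
Let s = molar solubility. Then [Ni^2+] = s and [S^2-] = s.
Ksp = [Ni^2+][S^2-]
Ksp = s^2
With s = 2.764 x 10^-10: Ksp = 7.64 x 10^-20

Ksp ≈ 7.64 x 10^-20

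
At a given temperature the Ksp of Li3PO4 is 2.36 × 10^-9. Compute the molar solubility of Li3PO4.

Li3PO4(s) ⇌ 3 Li^+(aq) + PO4^3-(aq)
Ksp = [Li^+]^3[PO4^3-]
Let s = molar solubility. Then [Li^+] = 3s and [PO4^3-] = s.
Ksp = (3s)^3s = 27s^4
s^4 = 2.36 × 10^-9 / 27, so s = 3.06 × 10^-3 M

3.06 × 10^-3 M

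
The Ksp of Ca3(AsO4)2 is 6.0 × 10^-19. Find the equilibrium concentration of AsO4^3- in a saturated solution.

Ca3(AsO4)2(s) ⇌ 3 Ca^2+(aq) + 2 AsO4^3-(aq)
Ksp = [Ca^2+]^3[AsO4^3-]^2
With molar solubility s: [Ca^2+] = 3s, [AsO4^3-] = 2s.
Ksp = (3s)^3(2s)^2 = 108s^5
s = (6.0 × 10^-19 / 108)^(1/5) = 8.89 x 10^-5 M
[AsO4^3-] = 2s = 1.8 x 10^-4 M

1.8e-4 M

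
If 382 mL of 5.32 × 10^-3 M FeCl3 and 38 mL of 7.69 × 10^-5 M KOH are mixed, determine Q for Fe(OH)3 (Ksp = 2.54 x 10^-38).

Total volume = 382 + 38 = 420 mL.
[Fe^3+] = 5.32 × 10^-3 × (382/420) = 4.839 x 10^-3 M
[OH^-] = 7.69 x 10^-5 × (38/420) = 6.958 × 10^-6 M
Fe(OH)3(s) ⇌ Fe^3+(aq) + 3 OH^-(aq), so Q = [Fe^3+][OH^-]^3
Q = (4.839 × 10^-3)(6.958 × 10^-6)^3 = 1.63 x 10^-18
Q > Ksp, so Fe(OH)3 will precipitate.

Q ≈ 1.63e-18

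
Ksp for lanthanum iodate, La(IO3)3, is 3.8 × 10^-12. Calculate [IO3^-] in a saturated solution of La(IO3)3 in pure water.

[IO3^-] ≈ 1.8e-3 M

La(IO3)3(s) ⇌ La^3+(aq) + 3 IO3^-(aq)
Ksp = [La^3+][IO3^-]^3
If s mol/L of La(IO3)3 dissolves, [La^3+] = s and [IO3^-] = 3s.
So Ksp = s × (3s)^3 = 27s^4
s^4 = 3.8 × 10^-12 / 27, so s = 6.12 × 10^-4 M
[IO3^-] = 3s = 1.8 x 10^-3 M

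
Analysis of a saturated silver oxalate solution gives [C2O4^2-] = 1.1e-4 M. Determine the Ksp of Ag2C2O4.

Ag2C2O4(s) ⇌ 2 Ag^+(aq) + C2O4^2-(aq)
Stoichiometry gives [Ag^+] = (2/1)[C2O4^2-] = 2.20 × 10^-4 M.
Ksp = [Ag^+]^2[C2O4^2-]
Ksp = (2.20 × 10^-4)^2 × 1.1 × 10^-4 = 5.3 × 10^-12

Ksp = 5.3e-12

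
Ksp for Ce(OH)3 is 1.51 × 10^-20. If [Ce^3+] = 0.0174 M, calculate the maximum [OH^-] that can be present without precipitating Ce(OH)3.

Ce(OH)3(s) ⇌ Ce^3+ + 3 OH^-
Ksp = [Ce^3+][OH^-]^3
Precipitation begins when Q = Ksp. With [Ce^3+] = 0.0174 M:
1.51 × 10^-20 = (0.0174) × [OH^-]^3
[OH^-] = (1.51 × 10^-20 / 1.74 × 10^-2)^(1/3) = 9.54 × 10^-7 M

[OH^-] ≈ 9.54e-7 M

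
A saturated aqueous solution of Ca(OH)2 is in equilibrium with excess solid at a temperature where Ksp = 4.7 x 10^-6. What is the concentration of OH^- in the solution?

Ca(OH)2(s) ⇌ Ca^2+ + 2 OH^-
Ksp = [Ca^2+][OH^-]^2
Let s = molar solubility. Then [Ca^2+] = s and [OH^-] = 2s.
Substituting: Ksp = s(2s)^2 = 4s^3
s = (4.7 x 10^-6 / 4)^(1/3) = 1.06 x 10^-2 M
[OH^-] = 2s = 2.1 x 10^-2 M

[OH^-] ≈ 0.021 M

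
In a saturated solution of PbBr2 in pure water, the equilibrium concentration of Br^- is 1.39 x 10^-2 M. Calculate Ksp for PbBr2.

PbBr2(s) ⇌ Pb^2+ + 2 Br^-
Stoichiometry gives [Pb^2+] = (1/2)[Br^-] = 6.950 × 10^-3 M.
Ksp = [Pb^2+][Br^-]^2
Ksp = 6.950 × 10^-3 × (1.39 × 10^-2)^2 = 1.34 x 10^-6

1.34 × 10^-6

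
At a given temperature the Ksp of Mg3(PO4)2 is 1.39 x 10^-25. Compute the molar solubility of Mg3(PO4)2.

Mg3(PO4)2(s) ⇌ 3 Mg^2+ + 2 PO4^3-
Ksp = [Mg^2+]^3[PO4^3-]^2
If s mol/L of Mg3(PO4)2 dissolves, [Mg^2+] = 3s and [PO4^3-] = 2s.
Substituting: Ksp = (3s)^3(2s)^2 = 108s^5
Solving, s = (1.39 x 10^-25/108)^(1/5) = 4.19 × 10^-6 M

s ≈ 4.19 x 10^-6 M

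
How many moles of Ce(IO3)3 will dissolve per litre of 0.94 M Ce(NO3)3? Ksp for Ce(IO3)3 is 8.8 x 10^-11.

Ce(IO3)3(s) ⇌ Ce^3+(aq) + 3 IO3^-(aq)
Ksp = [Ce^3+][IO3^-]^3
Let s = moles of Ce(IO3)3 that dissolve per litre. [Ce^3+] = 0.94 + s ≈ 0.94, [IO3^-] = 3s (since Ce^3+ from Ce(NO3)3 dominates).
Ksp ≈ 0.94 × (3s)^3
s = 1.5 × 10^-4 M
Check: s = 1.5 × 10^-4 ≪ 0.94, so the approximation is valid.

s = 1.5 × 10^-4 M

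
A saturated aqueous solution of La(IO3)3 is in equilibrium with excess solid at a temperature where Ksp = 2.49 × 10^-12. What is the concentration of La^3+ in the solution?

La(IO3)3(s) <=> La^3+(aq) + 3 IO3^-(aq)
Ksp = [La^3+][IO3^-]^3
If s mol/L of La(IO3)3 dissolves, [La^3+] = s and [IO3^-] = 3s.
Ksp = s(3s)^3 = 27s^4
s^4 = 2.49 × 10^-12 / 27, so s = 5.511 x 10^-4 M
[La^3+] = s = 5.51 × 10^-4 M

5.51 × 10^-4 M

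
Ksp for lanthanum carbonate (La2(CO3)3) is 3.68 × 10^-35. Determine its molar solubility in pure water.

La2(CO3)3(s) ⇌ 2 La^3+ + 3 CO3^2-
Ksp = [La^3+]^2[CO3^2-]^3
If s mol/L of La2(CO3)3 dissolves, [La^3+] = 2s and [CO3^2-] = 3s.
So Ksp = (2s)^2 × (3s)^3 = 108s^5
s^5 = 3.68 × 10^-35 / 108, so s = 5.09 x 10^-8 M

s = 5.09 x 10^-8 M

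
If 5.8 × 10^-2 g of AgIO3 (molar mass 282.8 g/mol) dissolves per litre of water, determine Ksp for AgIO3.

Ksp ≈ 4.2e-8

Molar solubility s = (5.8 × 10^-2 g/L) / (282.8 g/mol) = 2.05 × 10^-4 M.
AgIO3(s) ⇌ Ag^+ + IO3^-
For each mole of AgIO3 that dissolves: [Ag^+] = s, [IO3^-] = s.
Ksp = [Ag^+][IO3^-]
Ksp = s × s = s^2
With s = 2.05 x 10^-4: Ksp = 4.2 × 10^-8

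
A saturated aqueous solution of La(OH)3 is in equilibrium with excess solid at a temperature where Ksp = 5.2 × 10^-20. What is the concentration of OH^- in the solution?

La(OH)3(s) ⇌ La^3+(aq) + 3 OH^-(aq)
Ksp = [La^3+][OH^-]^3
With molar solubility s: [La^3+] = s, [OH^-] = 3s.
Ksp = s(3s)^3 = 27s^4
s = (5.2 × 10^-20 / 27)^(1/4) = 6.62 × 10^-6 M
[OH^-] = 3s = 2.0 x 10^-5 M

2.0 × 10^-5 M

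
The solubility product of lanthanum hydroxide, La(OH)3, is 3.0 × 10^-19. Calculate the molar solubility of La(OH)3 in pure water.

La(OH)3(s) <=> La^3+ + 3 OH^-
Ksp = [La^3+][OH^-]^3
If s mol/L of La(OH)3 dissolves, [La^3+] = s and [OH^-] = 3s.
So Ksp = s × (3s)^3 = 27s^4
s^4 = 3.0 × 10^-19 / 27, so s = 1.0 × 10^-5 M

s = 1.0 × 10^-5 M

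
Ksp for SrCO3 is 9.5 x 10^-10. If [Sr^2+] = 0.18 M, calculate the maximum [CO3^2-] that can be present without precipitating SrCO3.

SrCO3(s) ⇌ Sr^2+ + CO3^2-
Ksp = [Sr^2+][CO3^2-]
Precipitation begins when Q = Ksp. With [Sr^2+] = 0.18 M:
9.5 x 10^-10 = (0.18) × [CO3^2-]
[CO3^2-] = (9.5 x 10^-10 / 1.8 × 10^-1) = 5.3 x 10^-9 M

5.3e-9 M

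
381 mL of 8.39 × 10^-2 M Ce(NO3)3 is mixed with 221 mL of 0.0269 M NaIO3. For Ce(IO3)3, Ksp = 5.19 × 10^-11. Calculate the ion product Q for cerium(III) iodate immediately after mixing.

Total volume = 381 + 221 = 602 mL.
[Ce^3+] = 8.39 × 10^-2 × (381/602) = 5.310 × 10^-2 M
[IO3^-] = 2.69 × 10^-2 × (221/602) = 9.875 × 10^-3 M
Ce(IO3)3(s) ⇌ Ce^3+ + 3 IO3^-, so Q = [Ce^3+][IO3^-]^3
Q = (5.310 × 10^-2)(9.875 x 10^-3)^3 = 5.11 x 10^-8
Q > Ksp, so Ce(IO3)3 will precipitate.

5.11e-8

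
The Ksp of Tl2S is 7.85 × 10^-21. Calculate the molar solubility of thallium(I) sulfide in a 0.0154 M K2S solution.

s ≈ 3.57 x 10^-10 M

Tl2S(s) <=> 2 Tl^+(aq) + S^2-(aq)
Ksp = [Tl^+]^2[S^2-]
Let s = moles of Tl2S that dissolve per litre. [Tl^+] = 2s, [S^2-] = 0.0154 + s ≈ 0.0154 (since S^2- from K2S dominates).
Ksp ≈ (2s)^2 × 0.0154
s = 3.57 × 10^-10 M
Check: s = 3.6 × 10^-10 ≪ 0.0154, so the approximation is valid.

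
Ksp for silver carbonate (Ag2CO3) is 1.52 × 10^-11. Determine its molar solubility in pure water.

Ag2CO3(s) ⇌ 2 Ag^+ + CO3^2-
Ksp = [Ag^+]^2[CO3^2-]
With molar solubility s: [Ag^+] = 2s, [CO3^2-] = s.
Ksp = (2s)^2s = 4s^3
s = (1.52 × 10^-11 / 4)^(1/3) = 1.56 × 10^-4 M

s ≈ 1.56 × 10^-4 M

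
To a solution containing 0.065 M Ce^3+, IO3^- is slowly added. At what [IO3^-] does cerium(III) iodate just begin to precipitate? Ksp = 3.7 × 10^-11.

[IO3^-] ≈ 8.3 × 10^-4 M

Ce(IO3)3(s) ⇌ Ce^3+(aq) + 3 IO3^-(aq)
Ksp = [Ce^3+][IO3^-]^3
Precipitation begins when Q = Ksp. With [Ce^3+] = 0.065 M:
3.7 × 10^-11 = (0.065) × [IO3^-]^3
[IO3^-] = (3.7 × 10^-11 / 6.5 x 10^-2)^(1/3) = 8.3 × 10^-4 M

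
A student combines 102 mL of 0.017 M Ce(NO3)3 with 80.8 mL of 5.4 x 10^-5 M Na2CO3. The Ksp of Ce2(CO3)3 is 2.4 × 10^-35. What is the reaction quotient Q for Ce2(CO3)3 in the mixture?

Total volume = 102 + 80.8 = 182.8 mL.
[Ce^3+] = 1.7 x 10^-2 × (102/182.8) = 9.49 × 10^-3 M
[CO3^2-] = 5.4 × 10^-5 × (80.8/182.8) = 2.39 x 10^-5 M
Ce2(CO3)3(s) ⇌ 2 Ce^3+(aq) + 3 CO3^2-(aq), so Q = [Ce^3+]^2[CO3^2-]^3
Q = (9.49 × 10^-3)^2(2.39 x 10^-5)^3 = 1.2 x 10^-18
Q > Ksp, so Ce2(CO3)3 will precipitate.

1.2e-18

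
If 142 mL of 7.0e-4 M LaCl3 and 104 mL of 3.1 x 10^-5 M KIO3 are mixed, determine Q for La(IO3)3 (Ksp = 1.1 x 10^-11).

Total volume = 142 + 104 = 246 mL.
[La^3+] = 7.0 x 10^-4 × (142/246) = 4.04 × 10^-4 M
[IO3^-] = 3.1 x 10^-5 × (104/246) = 1.31 × 10^-5 M
La(IO3)3(s) ⇌ La^3+ + 3 IO3^-, so Q = [La^3+][IO3^-]^3
Q = (4.04 x 10^-4)(1.31 × 10^-5)^3 = 9.1 x 10^-19
Q < Ksp, so no precipitate of La(IO3)3 forms.

Q ≈ 9.1e-19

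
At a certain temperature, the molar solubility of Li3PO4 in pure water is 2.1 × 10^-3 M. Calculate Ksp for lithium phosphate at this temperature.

5.3 x 10^-10

Li3PO4(s) ⇌ 3 Li^+ + PO4^3-
If s mol/L of Li3PO4 dissolves, [Li^+] = 3s and [PO4^3-] = s.
Ksp = [Li^+]^3[PO4^3-]
Ksp = (3s)^3s = 27s^4
With s = 2.1 × 10^-3: Ksp = 5.3 × 10^-10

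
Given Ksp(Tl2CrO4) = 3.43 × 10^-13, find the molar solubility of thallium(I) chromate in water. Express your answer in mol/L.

s = 4.41 x 10^-5 M

Tl2CrO4(s) ⇌ 2 Tl^+(aq) + CrO4^2-(aq)
Ksp = [Tl^+]^2[CrO4^2-]
Let s = molar solubility. Then [Tl^+] = 2s and [CrO4^2-] = s.
Ksp = (2s)^2s = 4s^3
Solving, s = (3.43 × 10^-13/4)^(1/3) = 4.41 × 10^-5 M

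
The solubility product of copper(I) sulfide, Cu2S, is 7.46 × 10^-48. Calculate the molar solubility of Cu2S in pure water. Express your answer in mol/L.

s ≈ 1.23 × 10^-16 M

Cu2S(s) <=> 2 Cu^+(aq) + S^2-(aq)
Ksp = [Cu^+]^2[S^2-]
Let s = molar solubility. Then [Cu^+] = 2s and [S^2-] = s.
Ksp = (2s)^2s = 4s^3
s^3 = 7.46 × 10^-48 / 4, so s = 1.23 × 10^-16 M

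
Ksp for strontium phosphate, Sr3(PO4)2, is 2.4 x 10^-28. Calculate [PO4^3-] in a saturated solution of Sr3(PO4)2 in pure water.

[PO4^3-] ≈ 2.3e-6 M

Sr3(PO4)2(s) ⇌ 3 Sr^2+ + 2 PO4^3-
Ksp = [Sr^2+]^3[PO4^3-]^2
If s mol/L of Sr3(PO4)2 dissolves, [Sr^2+] = 3s and [PO4^3-] = 2s.
Ksp = (3s)^3(2s)^2 = 108s^5
Solving, s = (2.4 x 10^-28/108)^(1/5) = 1.17 x 10^-6 M
[PO4^3-] = 2s = 2.3 x 10^-6 M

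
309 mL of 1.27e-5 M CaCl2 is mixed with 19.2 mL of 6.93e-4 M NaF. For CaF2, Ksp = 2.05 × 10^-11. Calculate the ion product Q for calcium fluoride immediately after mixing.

Q = 1.97e-14

Total volume = 309 + 19.2 = 328.2 mL.
[Ca^2+] = 1.27 × 10^-5 × (309/328.2) = 1.196 x 10^-5 M
[F^-] = 6.93 × 10^-4 × (19.2/328.2) = 4.054 × 10^-5 M
CaF2(s) <=> Ca^2+ + 2 F^-, so Q = [Ca^2+][F^-]^2
Q = (1.196 × 10^-5)(4.054 × 10^-5)^2 = 1.97 x 10^-14
Q < Ksp, so no precipitate of CaF2 forms.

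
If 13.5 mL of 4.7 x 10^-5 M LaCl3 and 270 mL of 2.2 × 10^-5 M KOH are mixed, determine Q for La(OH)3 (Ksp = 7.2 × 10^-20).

Total volume = 13.5 + 270 = 283.5 mL.
[La^3+] = 4.7 × 10^-5 × (13.5/283.5) = 2.24 × 10^-6 M
[OH^-] = 2.2 × 10^-5 × (270/283.5) = 2.10 × 10^-5 M
La(OH)3(s) <=> La^3+ + 3 OH^-, so Q = [La^3+][OH^-]^3
Q = (2.24 x 10^-6)(2.10 x 10^-5)^3 = 2.1 × 10^-20
Q < Ksp, so no precipitate of La(OH)3 forms.

2.1e-20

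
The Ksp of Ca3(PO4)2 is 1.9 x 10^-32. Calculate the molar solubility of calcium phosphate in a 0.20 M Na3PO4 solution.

Ca3(PO4)2(s) ⇌ 3 Ca^2+(aq) + 2 PO4^3-(aq)
Ksp = [Ca^2+]^3[PO4^3-]^2
Let s be the molar solubility in this solution. [Ca^2+] = 3s, [PO4^3-] = 0.20 + 2s ≈ 0.20 (common-ion effect: PO4^3- is already 0.20 M).
Ksp ≈ (3s)^3 × (0.20)^2
s = 2.6 × 10^-11 M
Check: 2s = 5.2 × 10^-11 ≪ 0.20, so the approximation is valid.

s = 2.6 × 10^-11 M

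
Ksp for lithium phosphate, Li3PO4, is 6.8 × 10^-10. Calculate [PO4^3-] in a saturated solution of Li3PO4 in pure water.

[PO4^3-] = 2.2e-3 M

Li3PO4(s) ⇌ 3 Li^+ + PO4^3-
Ksp = [Li^+]^3[PO4^3-]
Let s = molar solubility. Then [Li^+] = 3s and [PO4^3-] = s.
So Ksp = (3s)^3 × s = 27s^4
Solving, s = (6.8 × 10^-10/27)^(1/4) = 2.24 × 10^-3 M
[PO4^3-] = s = 2.2 × 10^-3 M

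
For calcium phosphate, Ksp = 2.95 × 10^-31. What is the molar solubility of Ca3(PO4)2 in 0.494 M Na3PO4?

s = 3.55 x 10^-11 M

Ca3(PO4)2(s) ⇌ 3 Ca^2+ + 2 PO4^3-
Ksp = [Ca^2+]^3[PO4^3-]^2
Let s be the molar solubility in this solution. [Ca^2+] = 3s, [PO4^3-] = 0.494 + 2s ≈ 0.494 (Ksp is small, so little additional dissolves).
Ksp ≈ (3s)^3 × (0.494)^2
s = 3.55 × 10^-11 M
Check: 2s = 7.1 × 10^-11 ≪ 0.494, so the approximation is valid.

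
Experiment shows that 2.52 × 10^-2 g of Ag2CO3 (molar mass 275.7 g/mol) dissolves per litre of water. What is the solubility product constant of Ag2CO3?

Molar solubility s = (2.52 × 10^-2 g/L) / (275.7 g/mol) = 9.140 x 10^-5 M.
Ag2CO3(s) ⇌ 2 Ag^+(aq) + CO3^2-(aq)
With molar solubility s: [Ag^+] = 2s, [CO3^2-] = s.
Ksp = [Ag^+]^2[CO3^2-]
So Ksp = (2s)^2 × s = 4s^3
With s = 9.140 x 10^-5: Ksp = 3.05 × 10^-12

3.05 × 10^-12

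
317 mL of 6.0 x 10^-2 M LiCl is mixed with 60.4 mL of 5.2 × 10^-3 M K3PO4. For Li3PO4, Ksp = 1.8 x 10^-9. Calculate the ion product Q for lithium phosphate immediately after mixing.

Total volume = 317 + 60.4 = 377.4 mL.
[Li^+] = 6.0 x 10^-2 × (317/377.4) = 5.04 x 10^-2 M
[PO4^3-] = 5.2 x 10^-3 × (60.4/377.4) = 8.32 x 10^-4 M
Li3PO4(s) <=> 3 Li^+(aq) + PO4^3-(aq), so Q = [Li^+]^3[PO4^3-]
Q = (5.04 x 10^-2)^3(8.32 x 10^-4) = 1.1 x 10^-7
Q > Ksp, so Li3PO4 will precipitate.

1.1 × 10^-7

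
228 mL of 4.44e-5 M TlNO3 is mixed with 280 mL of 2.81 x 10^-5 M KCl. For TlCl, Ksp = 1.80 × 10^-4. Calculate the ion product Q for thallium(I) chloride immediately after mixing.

3.09e-10

Total volume = 228 + 280 = 508 mL.
[Tl^+] = 4.44 × 10^-5 × (228/508) = 1.993 × 10^-5 M
[Cl^-] = 2.81 × 10^-5 × (280/508) = 1.549 × 10^-5 M
TlCl(s) ⇌ Tl^+(aq) + Cl^-(aq), so Q = [Tl^+][Cl^-]
Q = (1.993 x 10^-5)(1.549 × 10^-5) = 3.09 x 10^-10
Q < Ksp, so no precipitate of TlCl forms.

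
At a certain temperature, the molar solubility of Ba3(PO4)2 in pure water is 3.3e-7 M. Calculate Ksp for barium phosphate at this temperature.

Ksp = 4.2 × 10^-31

Ba3(PO4)2(s) ⇌ 3 Ba^2+(aq) + 2 PO4^3-(aq)
With molar solubility s: [Ba^2+] = 3s, [PO4^3-] = 2s.
Ksp = [Ba^2+]^3[PO4^3-]^2
Ksp = (3s)^3(2s)^2 = 108s^5
With s = 3.3 × 10^-7: Ksp = 4.2 x 10^-31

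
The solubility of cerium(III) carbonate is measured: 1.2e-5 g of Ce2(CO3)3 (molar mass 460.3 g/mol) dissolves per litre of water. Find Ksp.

Molar solubility s = (1.2 x 10^-5 g/L) / (460.3 g/mol) = 2.61 × 10^-8 M.
Ce2(CO3)3(s) ⇌ 2 Ce^3+ + 3 CO3^2-
If s mol/L of Ce2(CO3)3 dissolves, [Ce^3+] = 2s and [CO3^2-] = 3s.
Ksp = [Ce^3+]^2[CO3^2-]^3
Substituting: Ksp = (2s)^2(3s)^3 = 108s^5
Ksp = 108 × (2.61 × 10^-8)^5 = 1.3 x 10^-36

1.3e-36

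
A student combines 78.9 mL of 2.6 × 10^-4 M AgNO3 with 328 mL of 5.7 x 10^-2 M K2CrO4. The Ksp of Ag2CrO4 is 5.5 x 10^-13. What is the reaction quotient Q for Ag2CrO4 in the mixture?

Q ≈ 1.2 x 10^-10

Total volume = 78.9 + 328 = 406.9 mL.
[Ag^+] = 2.6 x 10^-4 × (78.9/406.9) = 5.04 × 10^-5 M
[CrO4^2-] = 5.7 × 10^-2 × (328/406.9) = 4.59 x 10^-2 M
Ag2CrO4(s) <=> 2 Ag^+(aq) + CrO4^2-(aq), so Q = [Ag^+]^2[CrO4^2-]
Q = (5.04 x 10^-5)^2(4.59 × 10^-2) = 1.2 x 10^-10
Q > Ksp, so Ag2CrO4 will precipitate.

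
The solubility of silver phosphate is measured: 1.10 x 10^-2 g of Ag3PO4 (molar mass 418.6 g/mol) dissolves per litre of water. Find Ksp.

Molar solubility s = (1.10 × 10^-2 g/L) / (418.6 g/mol) = 2.628 x 10^-5 M.
Ag3PO4(s) ⇌ 3 Ag^+(aq) + PO4^3-(aq)
For each mole of Ag3PO4 that dissolves: [Ag^+] = 3s, [PO4^3-] = s.
Ksp = [Ag^+]^3[PO4^3-]
Ksp = (3s)^3s = 27s^4
With s = 2.628 × 10^-5: Ksp = 1.29 x 10^-17

Ksp = 1.29 × 10^-17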